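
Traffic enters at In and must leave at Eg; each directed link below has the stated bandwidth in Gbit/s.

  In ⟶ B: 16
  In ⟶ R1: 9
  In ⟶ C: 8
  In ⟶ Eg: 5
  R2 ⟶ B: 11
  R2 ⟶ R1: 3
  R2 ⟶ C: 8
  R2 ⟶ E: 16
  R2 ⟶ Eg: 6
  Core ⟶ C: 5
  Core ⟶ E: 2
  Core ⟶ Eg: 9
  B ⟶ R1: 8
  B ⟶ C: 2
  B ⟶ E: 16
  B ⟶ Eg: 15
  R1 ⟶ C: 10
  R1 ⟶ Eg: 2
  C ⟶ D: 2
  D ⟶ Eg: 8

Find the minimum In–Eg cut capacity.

Augment In→Eg: bottleneck 5, flow now 5.
Augment In→B→Eg: bottleneck 15, flow now 20.
Augment In→R1→Eg: bottleneck 2, flow now 22.
Augment In→C→D→Eg: bottleneck 2, flow now 24.
No augmenting path remains; maximum flow = 24.
By max-flow min-cut, the minimum cut capacity equals the max flow.
In the residual graph, reachable from In: {In, B, R1, C, E}.
Min-cut edges: In→Eg (5), B→Eg (15), R1→Eg (2), C→D (2); capacity 5 + 15 + 2 + 2 = 24.

24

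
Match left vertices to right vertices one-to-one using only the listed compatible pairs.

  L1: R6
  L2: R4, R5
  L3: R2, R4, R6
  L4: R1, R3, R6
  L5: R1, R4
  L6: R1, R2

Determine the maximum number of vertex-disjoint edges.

Unit-capacity flow: source→left, listed edges, right→sink; max matching = max flow.
Augmenting path L1→R6 (+1); matched 1.
Augmenting path L2→R4 (+1); matched 2.
Augmenting path L3→R2 (+1); matched 3.
Augmenting path L4→R1 (+1); matched 4.
Augmenting path L5→R1→L4→R3 (+1); matched 5.
Augmenting path L6→R1→L5→R4→L2→R5 (+1); matched 6.
No augmenting path remains; maximum matching = 6.
König certificate: {L1, L2, L3, L4, L5, L6} is a vertex cover of size 6 (every listed pair touches it), so no matching can be larger.

6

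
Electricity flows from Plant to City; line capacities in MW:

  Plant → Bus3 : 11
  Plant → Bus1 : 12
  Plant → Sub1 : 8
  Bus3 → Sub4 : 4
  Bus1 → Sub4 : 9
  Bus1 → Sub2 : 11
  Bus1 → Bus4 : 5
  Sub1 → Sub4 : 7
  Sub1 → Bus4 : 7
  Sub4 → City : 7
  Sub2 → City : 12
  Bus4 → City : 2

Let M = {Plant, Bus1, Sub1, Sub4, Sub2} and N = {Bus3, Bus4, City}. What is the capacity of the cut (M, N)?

Edges leaving {Plant, Bus1, Sub1, Sub4, Sub2}: Plant→Bus3 (11), Bus1→Bus4 (5), Sub1→Bus4 (7), Sub4→City (7), Sub2→City (12).
Cut capacity = 11 + 5 + 7 + 7 + 12 = 42.

42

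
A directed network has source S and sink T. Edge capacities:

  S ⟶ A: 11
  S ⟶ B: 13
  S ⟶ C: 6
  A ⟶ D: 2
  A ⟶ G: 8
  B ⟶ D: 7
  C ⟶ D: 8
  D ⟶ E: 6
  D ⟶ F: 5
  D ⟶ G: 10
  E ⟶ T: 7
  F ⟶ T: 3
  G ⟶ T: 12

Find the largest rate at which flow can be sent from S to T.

Augment S→A→G→T: bottleneck 8, flow now 8.
Augment S→A→D→E→T: bottleneck 2, flow now 10.
Augment S→B→D→E→T: bottleneck 4, flow now 14.
Augment S→B→D→F→T: bottleneck 3, flow now 17.
Augment S→C→D→G→T: bottleneck 4, flow now 21.
No augmenting path remains; maximum flow = 21.
In the residual graph, reachable from S: {S, A, B, C, D, F, G}.
Min-cut edges: D→E (6), F→T (3), G→T (12); capacity 6 + 3 + 12 = 21.
This cut is saturated, so no flow can exceed 21.

21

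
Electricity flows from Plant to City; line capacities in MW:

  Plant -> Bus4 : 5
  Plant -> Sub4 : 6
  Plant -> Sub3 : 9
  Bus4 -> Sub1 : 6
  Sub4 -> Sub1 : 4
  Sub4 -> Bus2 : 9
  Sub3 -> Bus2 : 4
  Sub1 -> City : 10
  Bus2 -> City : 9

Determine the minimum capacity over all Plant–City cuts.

15

Augment Plant→Bus4→Sub1→City: bottleneck 5, flow now 5.
Augment Plant→Sub4→Sub1→City: bottleneck 4, flow now 9.
Augment Plant→Sub4→Bus2→City: bottleneck 2, flow now 11.
Augment Plant→Sub3→Bus2→City: bottleneck 4, flow now 15.
No augmenting path remains; maximum flow = 15.
By max-flow min-cut, the minimum cut capacity equals the max flow.
In the residual graph, reachable from Plant: {Plant, Sub3}.
Min-cut edges: Plant→Bus4 (5), Plant→Sub4 (6), Sub3→Bus2 (4); capacity 5 + 6 + 4 = 15.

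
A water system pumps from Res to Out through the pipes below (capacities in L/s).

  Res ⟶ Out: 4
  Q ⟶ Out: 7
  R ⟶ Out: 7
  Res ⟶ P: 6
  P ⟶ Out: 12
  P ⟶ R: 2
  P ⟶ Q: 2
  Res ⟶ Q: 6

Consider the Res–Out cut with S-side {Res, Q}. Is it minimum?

No — its capacity is 17, but the minimum cut has capacity 16.

Given cut capacity: 6 + 4 + 7 = 17.
Augment Res→Out: bottleneck 4, flow now 4.
Augment Res→P→Out: bottleneck 6, flow now 10.
Augment Res→Q→Out: bottleneck 6, flow now 16.
No augmenting path remains; maximum flow = 16.
In the residual graph, reachable from Res: {Res}.
Min-cut edges: Res→P (6), Res→Q (6), Res→Out (4); capacity 6 + 6 + 4 = 16.
Cut capacity 17 exceeds the max flow 16, so it is not minimum.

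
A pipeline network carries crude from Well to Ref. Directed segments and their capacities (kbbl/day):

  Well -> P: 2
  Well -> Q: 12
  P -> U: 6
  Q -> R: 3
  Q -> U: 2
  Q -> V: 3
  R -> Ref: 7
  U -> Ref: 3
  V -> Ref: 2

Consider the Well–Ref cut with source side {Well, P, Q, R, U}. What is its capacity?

Edges leaving {Well, P, Q, R, U}: Q→V (3), R→Ref (7), U→Ref (3).
Cut capacity = 3 + 7 + 3 = 13.

13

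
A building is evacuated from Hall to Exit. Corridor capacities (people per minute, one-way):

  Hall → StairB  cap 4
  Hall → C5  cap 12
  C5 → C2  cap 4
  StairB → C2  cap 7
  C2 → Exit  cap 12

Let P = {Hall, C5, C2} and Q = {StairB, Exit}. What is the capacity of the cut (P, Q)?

16

Edges leaving {Hall, C5, C2}: Hall→StairB (4), C2→Exit (12).
Cut capacity = 4 + 12 = 16.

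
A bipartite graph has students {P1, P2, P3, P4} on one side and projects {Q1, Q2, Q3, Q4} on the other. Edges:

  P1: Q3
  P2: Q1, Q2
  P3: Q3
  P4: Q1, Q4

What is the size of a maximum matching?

Unit-capacity flow: source→left, listed edges, right→sink; max matching = max flow.
Augmenting path P1→Q3 (+1); matched 1.
Augmenting path P2→Q1 (+1); matched 2.
Augmenting path P4→Q4 (+1); matched 3.
No augmenting path remains; maximum matching = 3.
König certificate: {P2, P4, Q3} is a vertex cover of size 3 (every listed pair touches it), so no matching can be larger.

3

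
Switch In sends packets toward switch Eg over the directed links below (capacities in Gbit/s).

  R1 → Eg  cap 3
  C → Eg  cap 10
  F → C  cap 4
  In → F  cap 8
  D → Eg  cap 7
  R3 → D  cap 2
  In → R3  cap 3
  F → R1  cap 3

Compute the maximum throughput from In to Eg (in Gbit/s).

9

Augment In→R3→D→Eg: bottleneck 2, flow now 2.
Augment In→F→C→Eg: bottleneck 4, flow now 6.
Augment In→F→R1→Eg: bottleneck 3, flow now 9.
No augmenting path remains; maximum flow = 9.
In the residual graph, reachable from In: {In, R3, F}.
Min-cut edges: R3→D (2), F→C (4), F→R1 (3); capacity 2 + 4 + 3 = 9.
This cut is saturated, so no flow can exceed 9.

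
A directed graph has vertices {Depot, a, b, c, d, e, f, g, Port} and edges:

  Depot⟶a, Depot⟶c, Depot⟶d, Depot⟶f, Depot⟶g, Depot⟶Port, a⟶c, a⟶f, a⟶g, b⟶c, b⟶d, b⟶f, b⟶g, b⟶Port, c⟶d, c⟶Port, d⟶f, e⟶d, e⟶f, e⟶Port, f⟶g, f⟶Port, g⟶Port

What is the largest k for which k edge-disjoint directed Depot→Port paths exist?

Assign every edge capacity 1; by Menger, the answer equals the max flow.
Path Depot→Port (+1); total 1.
Path Depot→c→Port (+1); total 2.
Path Depot→f→Port (+1); total 3.
Path Depot→g→Port (+1); total 4.
No residual Depot→Port path; max flow = 4.
Certifying cut of size 4: {Depot→Port, c→Port, f→Port, g→Port}.

4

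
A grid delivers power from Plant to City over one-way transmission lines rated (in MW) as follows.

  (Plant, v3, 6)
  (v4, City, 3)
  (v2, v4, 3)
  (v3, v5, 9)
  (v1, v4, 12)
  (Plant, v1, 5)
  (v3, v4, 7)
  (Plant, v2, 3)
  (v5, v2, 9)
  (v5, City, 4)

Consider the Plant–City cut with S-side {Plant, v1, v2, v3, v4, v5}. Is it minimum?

Yes — it is a minimum cut (capacity 7).

Given cut capacity: 3 + 4 = 7.
Augment Plant→v1→v4→City: bottleneck 3, flow now 3.
Augment Plant→v3→v5→City: bottleneck 4, flow now 7.
No augmenting path remains; maximum flow = 7.
Cut capacity 7 equals the max flow, so it is a minimum cut.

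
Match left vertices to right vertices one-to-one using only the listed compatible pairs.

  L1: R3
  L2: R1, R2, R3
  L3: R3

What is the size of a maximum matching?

Unit-capacity flow: source→left, listed edges, right→sink; max matching = max flow.
Augmenting path L1→R3 (+1); matched 1.
Augmenting path L2→R1 (+1); matched 2.
No augmenting path remains; maximum matching = 2.
König certificate: {L2, R3} is a vertex cover of size 2 (every listed pair touches it), so no matching can be larger.

2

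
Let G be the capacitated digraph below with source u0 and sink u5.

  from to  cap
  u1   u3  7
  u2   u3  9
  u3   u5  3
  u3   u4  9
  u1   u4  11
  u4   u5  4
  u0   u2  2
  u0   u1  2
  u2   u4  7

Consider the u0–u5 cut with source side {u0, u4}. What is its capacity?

Edges leaving {u0, u4}: u0→u1 (2), u0→u2 (2), u4→u5 (4).
Cut capacity = 2 + 2 + 4 = 8.

8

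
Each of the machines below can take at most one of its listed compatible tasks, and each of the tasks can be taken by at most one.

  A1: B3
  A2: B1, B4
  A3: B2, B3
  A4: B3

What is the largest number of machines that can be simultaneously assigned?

Unit-capacity flow: source→left, listed edges, right→sink; max matching = max flow.
Augmenting path A1→B3 (+1); matched 1.
Augmenting path A2→B1 (+1); matched 2.
Augmenting path A3→B2 (+1); matched 3.
No augmenting path remains; maximum matching = 3.
König certificate: {A2, A3, B3} is a vertex cover of size 3 (every listed pair touches it), so no matching can be larger.

3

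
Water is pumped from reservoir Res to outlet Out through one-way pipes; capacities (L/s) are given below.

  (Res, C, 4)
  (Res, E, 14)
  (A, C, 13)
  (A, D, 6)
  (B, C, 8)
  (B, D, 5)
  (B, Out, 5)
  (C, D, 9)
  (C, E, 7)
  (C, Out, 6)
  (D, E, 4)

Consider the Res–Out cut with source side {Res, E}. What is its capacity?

Edges leaving {Res, E}: Res→C (4).
Cut capacity = 4 = 4.

4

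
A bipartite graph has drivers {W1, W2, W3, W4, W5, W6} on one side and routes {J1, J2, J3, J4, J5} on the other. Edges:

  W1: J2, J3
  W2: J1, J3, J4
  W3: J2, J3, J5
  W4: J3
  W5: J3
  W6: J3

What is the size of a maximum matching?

4

Unit-capacity flow: source→left, listed edges, right→sink; max matching = max flow.
Augmenting path W1→J2 (+1); matched 1.
Augmenting path W2→J1 (+1); matched 2.
Augmenting path W3→J3 (+1); matched 3.
Augmenting path W4→J3→W3→J5 (+1); matched 4.
No augmenting path remains; maximum matching = 4.
König certificate: {W1, W2, W3, J3} is a vertex cover of size 4 (every listed pair touches it), so no matching can be larger.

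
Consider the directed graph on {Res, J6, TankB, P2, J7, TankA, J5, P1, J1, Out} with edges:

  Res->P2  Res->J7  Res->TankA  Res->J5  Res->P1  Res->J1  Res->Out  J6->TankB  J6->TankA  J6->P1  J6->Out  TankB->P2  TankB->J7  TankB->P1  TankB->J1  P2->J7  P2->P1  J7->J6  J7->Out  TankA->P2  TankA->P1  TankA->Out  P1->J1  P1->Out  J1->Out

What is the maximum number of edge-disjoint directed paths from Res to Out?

Assign every edge capacity 1; by Menger, the answer equals the max flow.
Path Res→Out (+1); total 1.
Path Res→J7→Out (+1); total 2.
Path Res→TankA→Out (+1); total 3.
Path Res→P1→Out (+1); total 4.
Path Res→J1→Out (+1); total 5.
Path Res→P2→J7→J6→Out (+1); total 6.
No residual Res→Out path; max flow = 6.
Certifying cut of size 6: {Res→J1, Res→J7, Res→Out, Res→P1, Res→P2, Res→TankA}.

6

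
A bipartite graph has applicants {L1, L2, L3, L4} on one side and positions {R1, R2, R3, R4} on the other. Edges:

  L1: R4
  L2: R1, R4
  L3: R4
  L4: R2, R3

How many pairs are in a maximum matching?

Unit-capacity flow: source→left, listed edges, right→sink; max matching = max flow.
Augmenting path L1→R4 (+1); matched 1.
Augmenting path L2→R1 (+1); matched 2.
Augmenting path L4→R2 (+1); matched 3.
No augmenting path remains; maximum matching = 3.
König certificate: {L2, L4, R4} is a vertex cover of size 3 (every listed pair touches it), so no matching can be larger.

3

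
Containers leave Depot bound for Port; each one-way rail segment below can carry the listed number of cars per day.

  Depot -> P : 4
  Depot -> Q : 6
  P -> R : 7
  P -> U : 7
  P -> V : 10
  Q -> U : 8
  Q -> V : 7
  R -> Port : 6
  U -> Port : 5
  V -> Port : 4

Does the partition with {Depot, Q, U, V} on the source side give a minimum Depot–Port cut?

No — its capacity is 13, but the minimum cut has capacity 10.

Given cut capacity: 4 + 5 + 4 = 13.
Augment Depot→P→R→Port: bottleneck 4, flow now 4.
Augment Depot→Q→U→Port: bottleneck 5, flow now 9.
Augment Depot→Q→V→Port: bottleneck 1, flow now 10.
No augmenting path remains; maximum flow = 10.
In the residual graph, reachable from Depot: {Depot}.
Min-cut edges: Depot→P (4), Depot→Q (6); capacity 4 + 6 = 10.
Cut capacity 13 exceeds the max flow 10, so it is not minimum.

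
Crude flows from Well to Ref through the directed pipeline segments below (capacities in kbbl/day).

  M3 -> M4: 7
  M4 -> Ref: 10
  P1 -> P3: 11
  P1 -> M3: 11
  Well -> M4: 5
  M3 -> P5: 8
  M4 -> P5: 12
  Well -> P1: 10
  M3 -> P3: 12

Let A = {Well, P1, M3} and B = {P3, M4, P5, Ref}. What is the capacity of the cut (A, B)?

43

Edges leaving {Well, P1, M3}: Well→M4 (5), P1→P3 (11), M3→P3 (12), M3→M4 (7), M3→P5 (8).
Cut capacity = 5 + 11 + 12 + 7 + 8 = 43.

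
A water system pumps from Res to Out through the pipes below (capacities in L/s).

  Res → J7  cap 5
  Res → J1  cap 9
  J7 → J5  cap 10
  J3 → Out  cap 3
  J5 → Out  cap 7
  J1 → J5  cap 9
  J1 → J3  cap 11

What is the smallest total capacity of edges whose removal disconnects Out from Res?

Augment Res→J1→J5→Out: bottleneck 7, flow now 7.
Augment Res→J1→J3→Out: bottleneck 2, flow now 9.
Augment Res→J7→J5→J1→J3→Out: bottleneck 1, flow now 10. (uses reverse residual edge)
No augmenting path remains; maximum flow = 10.
By max-flow min-cut, the minimum cut capacity equals the max flow.
In the residual graph, reachable from Res: {Res, J1, J7, J5, J3}.
Min-cut edges: J5→Out (7), J3→Out (3); capacity 7 + 3 = 10.

10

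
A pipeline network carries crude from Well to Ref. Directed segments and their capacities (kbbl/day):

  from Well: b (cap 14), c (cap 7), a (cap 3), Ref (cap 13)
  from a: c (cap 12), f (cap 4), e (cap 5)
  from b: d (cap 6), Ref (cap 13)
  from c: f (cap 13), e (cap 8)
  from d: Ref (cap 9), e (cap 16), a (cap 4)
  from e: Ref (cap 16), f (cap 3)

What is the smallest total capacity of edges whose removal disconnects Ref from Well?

Augment Well→Ref: bottleneck 13, flow now 13.
Augment Well→b→Ref: bottleneck 13, flow now 26.
Augment Well→a→e→Ref: bottleneck 3, flow now 29.
Augment Well→b→d→Ref: bottleneck 1, flow now 30.
Augment Well→c→e→Ref: bottleneck 7, flow now 37.
No augmenting path remains; maximum flow = 37.
By max-flow min-cut, the minimum cut capacity equals the max flow.
In the residual graph, reachable from Well: {Well}.
Min-cut edges: Well→a (3), Well→b (14), Well→c (7), Well→Ref (13); capacity 3 + 14 + 7 + 13 = 37.

37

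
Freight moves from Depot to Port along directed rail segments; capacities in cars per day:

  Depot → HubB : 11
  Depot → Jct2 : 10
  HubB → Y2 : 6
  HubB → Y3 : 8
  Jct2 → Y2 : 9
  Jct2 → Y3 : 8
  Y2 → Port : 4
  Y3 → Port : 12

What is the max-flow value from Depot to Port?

Augment Depot→HubB→Y2→Port: bottleneck 4, flow now 4.
Augment Depot→HubB→Y3→Port: bottleneck 7, flow now 11.
Augment Depot→Jct2→Y3→Port: bottleneck 5, flow now 16.
No augmenting path remains; maximum flow = 16.
In the residual graph, reachable from Depot: {Depot, HubB, Jct2, Y2, Y3}.
Min-cut edges: Y2→Port (4), Y3→Port (12); capacity 4 + 12 = 16.
This cut is saturated, so no flow can exceed 16.

16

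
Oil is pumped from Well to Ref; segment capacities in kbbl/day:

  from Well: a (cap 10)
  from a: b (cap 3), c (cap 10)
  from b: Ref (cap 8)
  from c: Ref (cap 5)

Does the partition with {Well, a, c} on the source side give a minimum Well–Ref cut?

Given cut capacity: 3 + 5 = 8.
Augment Well→a→b→Ref: bottleneck 3, flow now 3.
Augment Well→a→c→Ref: bottleneck 5, flow now 8.
No augmenting path remains; maximum flow = 8.
Cut capacity 8 equals the max flow, so it is a minimum cut.

Yes — it is a minimum cut (capacity 8).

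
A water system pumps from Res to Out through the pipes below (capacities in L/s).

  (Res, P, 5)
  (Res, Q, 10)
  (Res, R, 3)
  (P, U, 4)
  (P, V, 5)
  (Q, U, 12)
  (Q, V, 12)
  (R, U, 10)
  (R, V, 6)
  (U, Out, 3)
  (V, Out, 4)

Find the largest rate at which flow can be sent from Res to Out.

7

Augment Res→P→U→Out: bottleneck 3, flow now 3.
Augment Res→P→V→Out: bottleneck 2, flow now 5.
Augment Res→Q→V→Out: bottleneck 2, flow now 7.
No augmenting path remains; maximum flow = 7.
In the residual graph, reachable from Res: {Res, P, Q, R, U, V}.
Min-cut edges: U→Out (3), V→Out (4); capacity 3 + 4 = 7.
This cut is saturated, so no flow can exceed 7.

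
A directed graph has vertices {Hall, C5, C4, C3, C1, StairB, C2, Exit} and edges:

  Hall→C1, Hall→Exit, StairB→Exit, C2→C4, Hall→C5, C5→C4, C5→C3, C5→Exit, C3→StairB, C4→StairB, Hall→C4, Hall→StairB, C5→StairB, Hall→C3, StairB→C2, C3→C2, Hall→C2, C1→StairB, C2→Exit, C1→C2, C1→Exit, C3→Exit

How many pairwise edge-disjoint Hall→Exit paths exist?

6

Assign every edge capacity 1; by Menger, the answer equals the max flow.
Path Hall→Exit (+1); total 1.
Path Hall→C5→Exit (+1); total 2.
Path Hall→C3→Exit (+1); total 3.
Path Hall→C1→Exit (+1); total 4.
Path Hall→StairB→Exit (+1); total 5.
Path Hall→C2→Exit (+1); total 6.
No residual Hall→Exit path; max flow = 6.
Certifying cut of size 6: {C2→Exit, Hall→C1, Hall→C3, Hall→C5, Hall→Exit, StairB→Exit}.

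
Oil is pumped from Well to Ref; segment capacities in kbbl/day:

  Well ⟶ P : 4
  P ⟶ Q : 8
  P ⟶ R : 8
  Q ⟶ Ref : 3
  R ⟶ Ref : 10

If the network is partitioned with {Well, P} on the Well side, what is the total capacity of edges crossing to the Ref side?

Edges leaving {Well, P}: P→Q (8), P→R (8).
Cut capacity = 8 + 8 = 16.

16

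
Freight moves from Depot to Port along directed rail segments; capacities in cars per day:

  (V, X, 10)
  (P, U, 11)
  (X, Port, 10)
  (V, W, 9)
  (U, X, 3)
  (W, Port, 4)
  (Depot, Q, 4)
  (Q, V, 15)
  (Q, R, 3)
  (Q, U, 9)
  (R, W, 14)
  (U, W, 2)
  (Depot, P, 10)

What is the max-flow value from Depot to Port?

Augment Depot→P→U→W→Port: bottleneck 2, flow now 2.
Augment Depot→P→U→X→Port: bottleneck 3, flow now 5.
Augment Depot→Q→R→W→Port: bottleneck 2, flow now 7.
Augment Depot→Q→V→X→Port: bottleneck 2, flow now 9.
No augmenting path remains; maximum flow = 9.
In the residual graph, reachable from Depot: {Depot, P, U}.
Min-cut edges: Depot→Q (4), U→W (2), U→X (3); capacity 4 + 2 + 3 = 9.
This cut is saturated, so no flow can exceed 9.

9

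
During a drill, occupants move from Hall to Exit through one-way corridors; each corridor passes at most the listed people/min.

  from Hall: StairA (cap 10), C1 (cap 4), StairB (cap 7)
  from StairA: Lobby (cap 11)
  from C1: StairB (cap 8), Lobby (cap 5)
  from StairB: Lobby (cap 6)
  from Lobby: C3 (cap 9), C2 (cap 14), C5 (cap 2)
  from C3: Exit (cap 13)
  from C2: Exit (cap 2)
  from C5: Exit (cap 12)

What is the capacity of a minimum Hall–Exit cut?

13

Augment Hall→StairA→Lobby→C3→Exit: bottleneck 9, flow now 9.
Augment Hall→StairA→Lobby→C2→Exit: bottleneck 1, flow now 10.
Augment Hall→C1→Lobby→C2→Exit: bottleneck 1, flow now 11.
Augment Hall→C1→Lobby→C5→Exit: bottleneck 2, flow now 13.
No augmenting path remains; maximum flow = 13.
By max-flow min-cut, the minimum cut capacity equals the max flow.
In the residual graph, reachable from Hall: {Hall, StairA, C1, StairB, Lobby, C2}.
Min-cut edges: Lobby→C3 (9), Lobby→C5 (2), C2→Exit (2); capacity 9 + 2 + 2 = 13.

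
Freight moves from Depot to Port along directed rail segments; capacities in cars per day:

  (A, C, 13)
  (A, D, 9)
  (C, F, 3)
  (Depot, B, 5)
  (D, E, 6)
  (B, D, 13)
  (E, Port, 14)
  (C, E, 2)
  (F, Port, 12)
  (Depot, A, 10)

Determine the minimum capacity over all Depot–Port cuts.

Augment Depot→A→C→E→Port: bottleneck 2, flow now 2.
Augment Depot→A→C→F→Port: bottleneck 3, flow now 5.
Augment Depot→A→D→E→Port: bottleneck 5, flow now 10.
Augment Depot→B→D→E→Port: bottleneck 1, flow now 11.
No augmenting path remains; maximum flow = 11.
By max-flow min-cut, the minimum cut capacity equals the max flow.
In the residual graph, reachable from Depot: {Depot, A, B, C, D}.
Min-cut edges: C→E (2), C→F (3), D→E (6); capacity 2 + 3 + 6 = 11.

11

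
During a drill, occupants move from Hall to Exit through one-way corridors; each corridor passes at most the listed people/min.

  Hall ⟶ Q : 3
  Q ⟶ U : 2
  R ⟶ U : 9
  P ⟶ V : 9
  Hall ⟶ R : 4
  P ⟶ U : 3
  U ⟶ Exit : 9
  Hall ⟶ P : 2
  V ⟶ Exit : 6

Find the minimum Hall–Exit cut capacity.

Augment Hall→P→U→Exit: bottleneck 2, flow now 2.
Augment Hall→Q→U→Exit: bottleneck 2, flow now 4.
Augment Hall→R→U→Exit: bottleneck 4, flow now 8.
No augmenting path remains; maximum flow = 8.
By max-flow min-cut, the minimum cut capacity equals the max flow.
In the residual graph, reachable from Hall: {Hall, Q}.
Min-cut edges: Hall→P (2), Hall→R (4), Q→U (2); capacity 2 + 4 + 2 = 8.

8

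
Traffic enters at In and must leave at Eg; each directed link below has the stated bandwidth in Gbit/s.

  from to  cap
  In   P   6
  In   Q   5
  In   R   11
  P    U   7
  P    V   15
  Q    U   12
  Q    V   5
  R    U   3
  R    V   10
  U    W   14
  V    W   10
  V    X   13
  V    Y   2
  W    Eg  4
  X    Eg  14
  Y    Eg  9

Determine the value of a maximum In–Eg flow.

Augment In→P→U→W→Eg: bottleneck 4, flow now 4.
Augment In→P→V→X→Eg: bottleneck 2, flow now 6.
Augment In→Q→V→X→Eg: bottleneck 5, flow now 11.
Augment In→R→V→X→Eg: bottleneck 6, flow now 17.
Augment In→R→V→Y→Eg: bottleneck 2, flow now 19.
No augmenting path remains; maximum flow = 19.
In the residual graph, reachable from In: {In, P, Q, R, U, V, W}.
Min-cut edges: V→X (13), V→Y (2), W→Eg (4); capacity 13 + 2 + 4 = 19.
This cut is saturated, so no flow can exceed 19.

19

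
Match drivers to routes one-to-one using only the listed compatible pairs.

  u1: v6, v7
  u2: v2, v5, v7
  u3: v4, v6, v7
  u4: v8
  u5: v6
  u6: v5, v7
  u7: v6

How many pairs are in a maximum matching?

Unit-capacity flow: source→left, listed edges, right→sink; max matching = max flow.
Augmenting path u1→v6 (+1); matched 1.
Augmenting path u2→v2 (+1); matched 2.
Augmenting path u3→v4 (+1); matched 3.
Augmenting path u4→v8 (+1); matched 4.
Augmenting path u6→v5 (+1); matched 5.
Augmenting path u5→v6→u1→v7 (+1); matched 6.
No augmenting path remains; maximum matching = 6.
König certificate: {u1, u2, u3, u4, u6, v6} is a vertex cover of size 6 (every listed pair touches it), so no matching can be larger.

6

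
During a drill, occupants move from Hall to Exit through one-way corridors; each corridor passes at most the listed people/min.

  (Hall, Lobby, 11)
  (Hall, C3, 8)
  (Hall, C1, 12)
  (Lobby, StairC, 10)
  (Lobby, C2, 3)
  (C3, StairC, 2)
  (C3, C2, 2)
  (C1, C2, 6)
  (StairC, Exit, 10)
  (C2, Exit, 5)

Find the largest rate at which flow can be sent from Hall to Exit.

Augment Hall→Lobby→StairC→Exit: bottleneck 10, flow now 10.
Augment Hall→Lobby→C2→Exit: bottleneck 1, flow now 11.
Augment Hall→C3→C2→Exit: bottleneck 2, flow now 13.
Augment Hall→C1→C2→Exit: bottleneck 2, flow now 15.
No augmenting path remains; maximum flow = 15.
In the residual graph, reachable from Hall: {Hall, Lobby, C3, C1, StairC, C2}.
Min-cut edges: StairC→Exit (10), C2→Exit (5); capacity 10 + 5 = 15.
This cut is saturated, so no flow can exceed 15.

15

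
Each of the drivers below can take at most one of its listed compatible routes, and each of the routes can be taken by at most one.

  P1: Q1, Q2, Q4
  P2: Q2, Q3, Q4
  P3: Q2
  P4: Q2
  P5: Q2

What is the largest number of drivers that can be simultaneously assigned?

Unit-capacity flow: source→left, listed edges, right→sink; max matching = max flow.
Augmenting path P1→Q1 (+1); matched 1.
Augmenting path P2→Q2 (+1); matched 2.
Augmenting path P3→Q2→P2→Q3 (+1); matched 3.
No augmenting path remains; maximum matching = 3.
König certificate: {P1, P2, Q2} is a vertex cover of size 3 (every listed pair touches it), so no matching can be larger.

3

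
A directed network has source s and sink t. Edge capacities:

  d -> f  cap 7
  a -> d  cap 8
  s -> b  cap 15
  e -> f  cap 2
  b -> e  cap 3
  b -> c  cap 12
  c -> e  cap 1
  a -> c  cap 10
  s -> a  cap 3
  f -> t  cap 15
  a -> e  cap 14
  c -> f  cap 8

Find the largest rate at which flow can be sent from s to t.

13

Augment s→a→c→f→t: bottleneck 3, flow now 3.
Augment s→b→c→f→t: bottleneck 5, flow now 8.
Augment s→b→e→f→t: bottleneck 2, flow now 10.
Augment s→b→c→a→d→f→t: bottleneck 3, flow now 13. (uses reverse residual edge)
No augmenting path remains; maximum flow = 13.
In the residual graph, reachable from s: {s, b, c, e}.
Min-cut edges: s→a (3), c→f (8), e→f (2); capacity 3 + 8 + 2 = 13.
This cut is saturated, so no flow can exceed 13.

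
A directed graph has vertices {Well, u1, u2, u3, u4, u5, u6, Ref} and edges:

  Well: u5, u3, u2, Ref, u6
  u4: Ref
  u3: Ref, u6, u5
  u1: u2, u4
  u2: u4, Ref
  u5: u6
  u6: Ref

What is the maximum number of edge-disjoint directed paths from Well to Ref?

4

Assign every edge capacity 1; by Menger, the answer equals the max flow.
Path Well→Ref (+1); total 1.
Path Well→u2→Ref (+1); total 2.
Path Well→u3→Ref (+1); total 3.
Path Well→u6→Ref (+1); total 4.
No residual Well→Ref path; max flow = 4.
Certifying cut of size 4: {Well→Ref, Well→u2, Well→u3, u6→Ref}.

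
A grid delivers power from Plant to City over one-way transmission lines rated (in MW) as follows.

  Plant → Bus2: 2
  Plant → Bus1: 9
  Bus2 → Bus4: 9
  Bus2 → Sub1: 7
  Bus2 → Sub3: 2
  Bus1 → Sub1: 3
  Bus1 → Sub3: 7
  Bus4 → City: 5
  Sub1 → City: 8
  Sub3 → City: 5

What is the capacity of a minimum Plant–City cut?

Augment Plant→Bus2→Bus4→City: bottleneck 2, flow now 2.
Augment Plant→Bus1→Sub1→City: bottleneck 3, flow now 5.
Augment Plant→Bus1→Sub3→City: bottleneck 5, flow now 10.
No augmenting path remains; maximum flow = 10.
By max-flow min-cut, the minimum cut capacity equals the max flow.
In the residual graph, reachable from Plant: {Plant, Bus1, Sub3}.
Min-cut edges: Plant→Bus2 (2), Bus1→Sub1 (3), Sub3→City (5); capacity 2 + 3 + 5 = 10.

10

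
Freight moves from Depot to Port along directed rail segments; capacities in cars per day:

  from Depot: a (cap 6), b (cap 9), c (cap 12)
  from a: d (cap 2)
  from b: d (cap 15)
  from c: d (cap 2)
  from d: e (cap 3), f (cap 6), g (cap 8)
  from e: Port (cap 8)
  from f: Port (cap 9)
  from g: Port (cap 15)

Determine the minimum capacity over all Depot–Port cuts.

13

Augment Depot→a→d→e→Port: bottleneck 2, flow now 2.
Augment Depot→b→d→e→Port: bottleneck 1, flow now 3.
Augment Depot→b→d→f→Port: bottleneck 6, flow now 9.
Augment Depot→b→d→g→Port: bottleneck 2, flow now 11.
Augment Depot→c→d→g→Port: bottleneck 2, flow now 13.
No augmenting path remains; maximum flow = 13.
By max-flow min-cut, the minimum cut capacity equals the max flow.
In the residual graph, reachable from Depot: {Depot, a, c}.
Min-cut edges: Depot→b (9), a→d (2), c→d (2); capacity 9 + 2 + 2 = 13.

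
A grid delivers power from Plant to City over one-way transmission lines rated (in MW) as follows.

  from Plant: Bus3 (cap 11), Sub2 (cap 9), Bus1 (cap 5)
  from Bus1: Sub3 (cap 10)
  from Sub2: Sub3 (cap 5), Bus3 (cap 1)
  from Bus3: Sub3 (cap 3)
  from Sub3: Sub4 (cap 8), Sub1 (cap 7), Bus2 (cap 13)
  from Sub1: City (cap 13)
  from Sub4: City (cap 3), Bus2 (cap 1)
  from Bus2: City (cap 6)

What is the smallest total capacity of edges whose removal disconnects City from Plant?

13

Augment Plant→Bus1→Sub3→Sub1→City: bottleneck 5, flow now 5.
Augment Plant→Sub2→Sub3→Sub1→City: bottleneck 2, flow now 7.
Augment Plant→Sub2→Sub3→Sub4→City: bottleneck 3, flow now 10.
Augment Plant→Bus3→Sub3→Bus2→City: bottleneck 3, flow now 13.
No augmenting path remains; maximum flow = 13.
By max-flow min-cut, the minimum cut capacity equals the max flow.
In the residual graph, reachable from Plant: {Plant, Sub2, Bus3}.
Min-cut edges: Plant→Bus1 (5), Sub2→Sub3 (5), Bus3→Sub3 (3); capacity 5 + 5 + 3 = 13.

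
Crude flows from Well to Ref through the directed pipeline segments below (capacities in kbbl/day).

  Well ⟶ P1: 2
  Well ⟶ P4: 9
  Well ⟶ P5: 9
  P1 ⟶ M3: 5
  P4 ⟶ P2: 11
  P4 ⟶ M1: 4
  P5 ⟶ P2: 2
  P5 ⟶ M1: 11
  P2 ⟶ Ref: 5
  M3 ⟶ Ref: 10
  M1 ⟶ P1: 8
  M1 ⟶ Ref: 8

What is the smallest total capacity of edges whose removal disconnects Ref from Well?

18

Augment Well→P1→M3→Ref: bottleneck 2, flow now 2.
Augment Well→P4→P2→Ref: bottleneck 5, flow now 7.
Augment Well→P4→M1→Ref: bottleneck 4, flow now 11.
Augment Well→P5→M1→Ref: bottleneck 4, flow now 15.
Augment Well→P5→M1→P1→M3→Ref: bottleneck 3, flow now 18.
No augmenting path remains; maximum flow = 18.
By max-flow min-cut, the minimum cut capacity equals the max flow.
In the residual graph, reachable from Well: {Well, P1, P4, P5, P2, M1}.
Min-cut edges: P1→M3 (5), P2→Ref (5), M1→Ref (8); capacity 5 + 5 + 8 = 18.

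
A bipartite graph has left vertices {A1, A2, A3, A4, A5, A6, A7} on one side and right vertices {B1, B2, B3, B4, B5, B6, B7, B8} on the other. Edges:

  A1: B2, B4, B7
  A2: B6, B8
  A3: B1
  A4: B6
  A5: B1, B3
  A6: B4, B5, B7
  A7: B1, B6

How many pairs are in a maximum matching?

Unit-capacity flow: source→left, listed edges, right→sink; max matching = max flow.
Augmenting path A1→B2 (+1); matched 1.
Augmenting path A2→B6 (+1); matched 2.
Augmenting path A3→B1 (+1); matched 3.
Augmenting path A5→B3 (+1); matched 4.
Augmenting path A6→B4 (+1); matched 5.
Augmenting path A4→B6→A2→B8 (+1); matched 6.
No augmenting path remains; maximum matching = 6.
König certificate: {A1, A2, A5, A6, B1, B6} is a vertex cover of size 6 (every listed pair touches it), so no matching can be larger.

6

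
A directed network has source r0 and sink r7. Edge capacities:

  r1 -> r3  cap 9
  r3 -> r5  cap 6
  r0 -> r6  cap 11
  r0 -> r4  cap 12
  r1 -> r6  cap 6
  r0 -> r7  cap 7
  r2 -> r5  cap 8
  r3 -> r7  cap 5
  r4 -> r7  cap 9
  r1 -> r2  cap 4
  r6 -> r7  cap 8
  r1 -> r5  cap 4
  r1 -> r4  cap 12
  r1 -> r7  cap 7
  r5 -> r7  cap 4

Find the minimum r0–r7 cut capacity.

24

Augment r0→r7: bottleneck 7, flow now 7.
Augment r0→r4→r7: bottleneck 9, flow now 16.
Augment r0→r6→r7: bottleneck 8, flow now 24.
No augmenting path remains; maximum flow = 24.
By max-flow min-cut, the minimum cut capacity equals the max flow.
In the residual graph, reachable from r0: {r0, r4, r6}.
Min-cut edges: r0→r7 (7), r4→r7 (9), r6→r7 (8); capacity 7 + 9 + 8 = 24.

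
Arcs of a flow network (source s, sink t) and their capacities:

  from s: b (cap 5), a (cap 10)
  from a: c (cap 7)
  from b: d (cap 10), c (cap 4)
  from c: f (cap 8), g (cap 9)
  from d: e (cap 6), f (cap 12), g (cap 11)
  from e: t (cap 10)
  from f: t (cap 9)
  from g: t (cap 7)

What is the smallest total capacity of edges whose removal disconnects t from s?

12

Augment s→a→c→f→t: bottleneck 7, flow now 7.
Augment s→b→c→f→t: bottleneck 1, flow now 8.
Augment s→b→c→g→t: bottleneck 3, flow now 11.
Augment s→b→d→e→t: bottleneck 1, flow now 12.
No augmenting path remains; maximum flow = 12.
By max-flow min-cut, the minimum cut capacity equals the max flow.
In the residual graph, reachable from s: {s, a}.
Min-cut edges: s→b (5), a→c (7); capacity 5 + 7 = 12.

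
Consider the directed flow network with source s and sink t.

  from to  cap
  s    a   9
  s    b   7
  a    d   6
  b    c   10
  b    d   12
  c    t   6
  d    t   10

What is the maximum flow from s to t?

13

Augment s→a→d→t: bottleneck 6, flow now 6.
Augment s→b→c→t: bottleneck 6, flow now 12.
Augment s→b→d→t: bottleneck 1, flow now 13.
No augmenting path remains; maximum flow = 13.
In the residual graph, reachable from s: {s, a}.
Min-cut edges: s→b (7), a→d (6); capacity 7 + 6 = 13.
This cut is saturated, so no flow can exceed 13.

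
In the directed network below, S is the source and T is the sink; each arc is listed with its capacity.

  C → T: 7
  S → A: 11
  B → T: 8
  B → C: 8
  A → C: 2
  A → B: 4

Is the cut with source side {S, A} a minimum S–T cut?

Yes — it is a minimum cut (capacity 6).

Given cut capacity: 4 + 2 = 6.
Augment S→A→B→T: bottleneck 4, flow now 4.
Augment S→A→C→T: bottleneck 2, flow now 6.
No augmenting path remains; maximum flow = 6.
Cut capacity 6 equals the max flow, so it is a minimum cut.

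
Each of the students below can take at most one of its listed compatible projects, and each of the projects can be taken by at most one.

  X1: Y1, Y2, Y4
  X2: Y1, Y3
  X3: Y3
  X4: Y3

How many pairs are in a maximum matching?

Unit-capacity flow: source→left, listed edges, right→sink; max matching = max flow.
Augmenting path X1→Y1 (+1); matched 1.
Augmenting path X2→Y3 (+1); matched 2.
Augmenting path X3→Y3→X2→Y1→X1→Y2 (+1); matched 3.
No augmenting path remains; maximum matching = 3.
König certificate: {X1, X2, Y3} is a vertex cover of size 3 (every listed pair touches it), so no matching can be larger.

3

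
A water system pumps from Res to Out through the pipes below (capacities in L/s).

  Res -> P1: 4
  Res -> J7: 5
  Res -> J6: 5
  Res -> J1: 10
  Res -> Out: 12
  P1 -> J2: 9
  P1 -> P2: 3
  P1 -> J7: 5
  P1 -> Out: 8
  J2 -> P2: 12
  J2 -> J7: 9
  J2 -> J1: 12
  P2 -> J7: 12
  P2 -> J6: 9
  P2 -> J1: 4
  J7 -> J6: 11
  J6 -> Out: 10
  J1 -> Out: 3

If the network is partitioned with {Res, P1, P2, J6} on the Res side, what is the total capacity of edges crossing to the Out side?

75

Edges leaving {Res, P1, P2, J6}: Res→J7 (5), Res→J1 (10), Res→Out (12), P1→J2 (9), P1→J7 (5), P1→Out (8), P2→J7 (12), P2→J1 (4), J6→Out (10).
Cut capacity = 5 + 10 + 12 + 9 + 5 + 8 + 12 + 4 + 10 = 75.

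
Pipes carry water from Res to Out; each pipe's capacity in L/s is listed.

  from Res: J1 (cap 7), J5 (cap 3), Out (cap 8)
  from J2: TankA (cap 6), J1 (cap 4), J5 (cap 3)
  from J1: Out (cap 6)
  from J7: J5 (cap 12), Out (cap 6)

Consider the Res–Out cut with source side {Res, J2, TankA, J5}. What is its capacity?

Edges leaving {Res, J2, TankA, J5}: Res→J1 (7), Res→Out (8), J2→J1 (4).
Cut capacity = 7 + 8 + 4 = 19.

19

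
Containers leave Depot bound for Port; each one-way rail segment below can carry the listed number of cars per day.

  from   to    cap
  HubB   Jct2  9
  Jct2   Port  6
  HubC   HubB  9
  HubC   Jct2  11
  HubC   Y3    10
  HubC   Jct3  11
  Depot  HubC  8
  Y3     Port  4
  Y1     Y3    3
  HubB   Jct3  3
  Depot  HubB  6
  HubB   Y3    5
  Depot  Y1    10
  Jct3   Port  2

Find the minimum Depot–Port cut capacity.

Augment Depot→Y1→Y3→Port: bottleneck 3, flow now 3.
Augment Depot→HubB→Jct3→Port: bottleneck 2, flow now 5.
Augment Depot→HubB→Y3→Port: bottleneck 1, flow now 6.
Augment Depot→HubB→Jct2→Port: bottleneck 3, flow now 9.
Augment Depot→HubC→Jct2→Port: bottleneck 3, flow now 12.
No augmenting path remains; maximum flow = 12.
By max-flow min-cut, the minimum cut capacity equals the max flow.
In the residual graph, reachable from Depot: {Depot, Y1, HubB, HubC, Jct3, Y3, Jct2}.
Min-cut edges: Jct3→Port (2), Y3→Port (4), Jct2→Port (6); capacity 2 + 4 + 6 = 12.

12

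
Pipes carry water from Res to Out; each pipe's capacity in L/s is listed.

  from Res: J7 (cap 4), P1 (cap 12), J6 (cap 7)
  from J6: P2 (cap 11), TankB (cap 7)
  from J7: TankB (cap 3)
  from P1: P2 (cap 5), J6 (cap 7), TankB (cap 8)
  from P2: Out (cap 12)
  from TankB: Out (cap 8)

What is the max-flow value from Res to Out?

20

Augment Res→J6→P2→Out: bottleneck 7, flow now 7.
Augment Res→J7→TankB→Out: bottleneck 3, flow now 10.
Augment Res→P1→P2→Out: bottleneck 5, flow now 15.
Augment Res→P1→TankB→Out: bottleneck 5, flow now 20.
No augmenting path remains; maximum flow = 20.
In the residual graph, reachable from Res: {Res, J6, J7, P1, P2, TankB}.
Min-cut edges: P2→Out (12), TankB→Out (8); capacity 12 + 8 = 20.
This cut is saturated, so no flow can exceed 20.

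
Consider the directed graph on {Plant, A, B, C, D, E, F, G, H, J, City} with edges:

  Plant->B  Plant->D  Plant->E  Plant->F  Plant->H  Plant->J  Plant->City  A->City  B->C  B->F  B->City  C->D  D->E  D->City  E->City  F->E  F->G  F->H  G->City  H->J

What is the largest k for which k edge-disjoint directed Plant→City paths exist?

Assign every edge capacity 1; by Menger, the answer equals the max flow.
Path Plant→City (+1); total 1.
Path Plant→B→City (+1); total 2.
Path Plant→D→City (+1); total 3.
Path Plant→E→City (+1); total 4.
Path Plant→F→G→City (+1); total 5.
No residual Plant→City path; max flow = 5.
Certifying cut of size 5: {Plant→B, Plant→City, Plant→D, Plant→E, Plant→F}.

5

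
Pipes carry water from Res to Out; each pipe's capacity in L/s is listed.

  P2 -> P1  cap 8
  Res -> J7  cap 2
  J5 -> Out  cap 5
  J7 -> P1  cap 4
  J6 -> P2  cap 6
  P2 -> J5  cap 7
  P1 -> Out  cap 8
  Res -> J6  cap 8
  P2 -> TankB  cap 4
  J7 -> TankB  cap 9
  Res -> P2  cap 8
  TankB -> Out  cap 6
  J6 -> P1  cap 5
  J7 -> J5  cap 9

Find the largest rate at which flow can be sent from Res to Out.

18

Augment Res→J6→P1→Out: bottleneck 5, flow now 5.
Augment Res→J7→TankB→Out: bottleneck 2, flow now 7.
Augment Res→P2→TankB→Out: bottleneck 4, flow now 11.
Augment Res→P2→J5→Out: bottleneck 4, flow now 15.
Augment Res→J6→P2→J5→Out: bottleneck 1, flow now 16.
Augment Res→J6→P2→P1→Out: bottleneck 2, flow now 18.
No augmenting path remains; maximum flow = 18.
In the residual graph, reachable from Res: {Res}.
Min-cut edges: Res→J6 (8), Res→J7 (2), Res→P2 (8); capacity 8 + 2 + 8 = 18.
This cut is saturated, so no flow can exceed 18.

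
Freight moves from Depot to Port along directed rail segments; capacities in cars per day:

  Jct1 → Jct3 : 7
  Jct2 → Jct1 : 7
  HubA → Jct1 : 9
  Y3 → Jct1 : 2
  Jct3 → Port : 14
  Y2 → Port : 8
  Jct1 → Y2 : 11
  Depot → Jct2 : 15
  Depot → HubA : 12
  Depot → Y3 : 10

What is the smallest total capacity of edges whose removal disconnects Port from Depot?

Augment Depot→Y3→Jct1→Jct3→Port: bottleneck 2, flow now 2.
Augment Depot→Jct2→Jct1→Jct3→Port: bottleneck 5, flow now 7.
Augment Depot→Jct2→Jct1→Y2→Port: bottleneck 2, flow now 9.
Augment Depot→HubA→Jct1→Y2→Port: bottleneck 6, flow now 15.
No augmenting path remains; maximum flow = 15.
By max-flow min-cut, the minimum cut capacity equals the max flow.
In the residual graph, reachable from Depot: {Depot, Y3, Jct2, HubA, Jct1, Y2}.
Min-cut edges: Jct1→Jct3 (7), Y2→Port (8); capacity 7 + 8 = 15.

15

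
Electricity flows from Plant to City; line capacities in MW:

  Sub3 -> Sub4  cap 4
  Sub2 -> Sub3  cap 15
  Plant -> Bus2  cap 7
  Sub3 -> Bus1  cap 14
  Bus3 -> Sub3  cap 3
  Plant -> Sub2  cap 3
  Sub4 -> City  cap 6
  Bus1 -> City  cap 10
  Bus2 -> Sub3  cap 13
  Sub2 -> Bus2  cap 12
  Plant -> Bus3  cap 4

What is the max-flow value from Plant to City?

13

Augment Plant→Bus2→Sub3→Sub4→City: bottleneck 4, flow now 4.
Augment Plant→Bus2→Sub3→Bus1→City: bottleneck 3, flow now 7.
Augment Plant→Bus3→Sub3→Bus1→City: bottleneck 3, flow now 10.
Augment Plant→Sub2→Sub3→Bus1→City: bottleneck 3, flow now 13.
No augmenting path remains; maximum flow = 13.
In the residual graph, reachable from Plant: {Plant, Bus3}.
Min-cut edges: Plant→Bus2 (7), Plant→Sub2 (3), Bus3→Sub3 (3); capacity 7 + 3 + 3 = 13.
This cut is saturated, so no flow can exceed 13.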